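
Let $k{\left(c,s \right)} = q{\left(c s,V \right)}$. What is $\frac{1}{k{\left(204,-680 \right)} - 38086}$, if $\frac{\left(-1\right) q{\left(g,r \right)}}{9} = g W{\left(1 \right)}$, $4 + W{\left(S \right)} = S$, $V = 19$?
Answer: $- \frac{1}{3783526} \approx -2.643 \cdot 10^{-7}$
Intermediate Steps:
$W{\left(S \right)} = -4 + S$
$q{\left(g,r \right)} = 27 g$ ($q{\left(g,r \right)} = - 9 g \left(-4 + 1\right) = - 9 g \left(-3\right) = - 9 \left(- 3 g\right) = 27 g$)
$k{\left(c,s \right)} = 27 c s$
$\frac{1}{k{\left(204,-680 \right)} - 38086} = \frac{1}{27 \cdot 204 \left(-680\right) - 38086} = \frac{1}{-3745440 - 38086} = \frac{1}{-3783526} = - \frac{1}{3783526}$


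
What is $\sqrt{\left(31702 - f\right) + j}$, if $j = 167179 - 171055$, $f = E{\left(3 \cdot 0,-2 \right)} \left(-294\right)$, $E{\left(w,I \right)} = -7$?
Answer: $2 \sqrt{6442} \approx 160.52$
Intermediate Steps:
$f = 2058$ ($f = \left(-7\right) \left(-294\right) = 2058$)
$j = -3876$
$\sqrt{\left(31702 - f\right) + j} = \sqrt{\left(31702 - 2058\right) - 3876} = \sqrt{29644 - 3876} = \sqrt{25768} = 2 \sqrt{6442}$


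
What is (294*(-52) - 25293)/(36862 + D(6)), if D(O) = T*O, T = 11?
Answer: -40581/36928 ≈ -1.0989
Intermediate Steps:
D(O) = 11*O
(294*(-52) - 25293)/(36862 + D(6)) = (294*(-52) - 25293)/(36862 + 11*6) = (-15288 - 25293)/(36862 + 66) = -40581/36928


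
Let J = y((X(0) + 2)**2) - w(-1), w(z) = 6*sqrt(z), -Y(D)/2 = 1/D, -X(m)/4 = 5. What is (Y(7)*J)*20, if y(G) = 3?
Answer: -120/7 + 240*I/7 ≈ -17.143 + 34.286*I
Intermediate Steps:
X(m) = -20 (X(m) = -4*5 = -20)
Y(D) = -2/D
J = 3 - 6*I (J = 3 - 6*sqrt(-1) = 3 - 6*I ≈ 3.0 - 6.0*I)
(Y(7)*J)*20 = ((-2/7)*(3 - 6*I))*20 = ((-2*1/7)*(3 - 6*I))*20 = -2*(3 - 6*I)/7*20 = (-6/7 + 12*I/7)*20 = -120/7 + 240*I/7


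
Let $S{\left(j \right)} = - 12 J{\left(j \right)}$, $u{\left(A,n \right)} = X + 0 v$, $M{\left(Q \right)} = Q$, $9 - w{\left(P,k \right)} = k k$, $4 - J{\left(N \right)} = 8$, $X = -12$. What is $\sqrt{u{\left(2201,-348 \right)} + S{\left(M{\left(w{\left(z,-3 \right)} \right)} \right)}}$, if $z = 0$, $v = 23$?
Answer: $6$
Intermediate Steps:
$J{\left(N \right)} = -4$ ($J{\left(N \right)} = 4 - 8 = -4$)
$w{\left(P,k \right)} = 9 - k^{2}$ ($w{\left(P,k \right)} = 9 - k k = 9 - k^{2}$)
$u{\left(A,n \right)} = -12$ ($u{\left(A,n \right)} = -12 + 0 \cdot 23 = -12 + 0 = -12$)
$S{\left(j \right)} = 48$ ($S{\left(j \right)} = \left(-12\right) \left(-4\right) = 48$)
$\sqrt{u{\left(2201,-348 \right)} + S{\left(M{\left(w{\left(z,-3 \right)} \right)} \right)}} = \sqrt{-12 + 48} = \sqrt{36} = 6$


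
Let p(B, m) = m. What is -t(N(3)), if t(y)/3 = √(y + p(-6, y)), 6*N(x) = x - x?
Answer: 0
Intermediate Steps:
N(x) = 0 (N(x) = (x - x)/6 = (⅙)*0 = 0)
t(y) = 3*√2*√y (t(y) = 3*√(y + y) = 3*√(2*y) = 3*(√2*√y) = 3*√2*√y)
-t(N(3)) = -3*√2*√0 = -3*√2*0 = -1*0 = 0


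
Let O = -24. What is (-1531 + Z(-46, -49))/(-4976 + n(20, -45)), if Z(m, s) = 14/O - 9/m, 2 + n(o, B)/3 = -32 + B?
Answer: 422663/1438788 ≈ 0.29376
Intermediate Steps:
n(o, B) = -102 + 3*B (n(o, B) = -6 + 3*(-32 + B) = -6 + (-96 + 3*B) = -102 + 3*B)
Z(m, s) = -7/12 - 9/m (Z(m, s) = 14/(-24) - 9/m = 14*(-1/24) - 9/m = -7/12 - 9/m)
(-1531 + Z(-46, -49))/(-4976 + n(20, -45)) = (-1531 + (-7/12 - 9/(-46)))/(-4976 + (-102 + 3*(-45))) = (-1531 + (-7/12 - 9*(-1/46)))/(-4976 + (-102 - 135)) = (-1531 + (-7/12 + 9/46))/(-4976 - 237) = (-1531 - 107/276)/(-5213) = -422663/276*(-1/5213) = 422663/1438788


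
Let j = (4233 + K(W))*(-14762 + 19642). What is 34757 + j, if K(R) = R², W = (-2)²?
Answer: 20769877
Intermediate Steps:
W = 4
j = 20735120 (j = (4233 + 4²)*(-14762 + 19642) = (4233 + 16)*4880 = 4249*4880 = 20735120)
34757 + j = 34757 + 20735120 = 20769877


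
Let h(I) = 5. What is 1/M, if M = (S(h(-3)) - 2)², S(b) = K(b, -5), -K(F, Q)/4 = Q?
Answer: 1/324 ≈ 0.0030864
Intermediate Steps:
K(F, Q) = -4*Q
S(b) = 20 (S(b) = -4*(-5) = 20)
M = 324 (M = (20 - 2)² = 18² = 324)
1/M = 1/324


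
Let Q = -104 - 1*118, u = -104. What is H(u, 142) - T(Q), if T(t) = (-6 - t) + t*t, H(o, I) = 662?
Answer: -48838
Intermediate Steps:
Q = -222 (Q = -104 - 118 = -222)
T(t) = -6 + t² - t (T(t) = (-6 - t) + t² = -6 + t² - t)
H(u, 142) - T(Q) = 662 - (-6 + (-222)² - 1*(-222)) = 662 - (-6 + 49284 + 222) = 662 - 1*49500 = 662 - 49500 = -48838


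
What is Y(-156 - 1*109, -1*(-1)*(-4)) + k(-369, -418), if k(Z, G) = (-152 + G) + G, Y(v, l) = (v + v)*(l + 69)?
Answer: -35438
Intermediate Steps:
Y(v, l) = 2*v*(69 + l) (Y(v, l) = (2*v)*(69 + l) = 2*v*(69 + l))
k(Z, G) = -152 + 2*G
Y(-156 - 1*109, -1*(-1)*(-4)) + k(-369, -418) = 2*(-156 - 1*109)*(69 - 1*(-1)*(-4)) + (-152 + 2*(-418)) = 2*(-156 - 109)*(69 + 1*(-4)) + (-152 - 836) = 2*(-265)*(69 - 4) - 988 = 2*(-265)*65 - 988 = -34450 - 988 = -35438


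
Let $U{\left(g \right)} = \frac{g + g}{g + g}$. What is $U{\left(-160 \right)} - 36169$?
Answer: $-36168$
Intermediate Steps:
$U{\left(g \right)} = 1$ ($U{\left(g \right)} = \frac{2 g}{2 g} = 2 g \frac{1}{2 g} = 1$)
$U{\left(-160 \right)} - 36169 = 1 - 36169 = -36168$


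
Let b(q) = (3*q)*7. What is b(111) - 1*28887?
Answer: -26556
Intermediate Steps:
b(q) = 21*q
b(111) - 1*28887 = 21*111 - 1*28887 = 2331 - 28887 = -26556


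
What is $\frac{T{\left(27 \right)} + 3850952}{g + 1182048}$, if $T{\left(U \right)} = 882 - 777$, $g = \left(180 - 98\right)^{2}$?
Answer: $\frac{3851057}{1188772} \approx 3.2395$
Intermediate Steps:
$g = 6724$ ($g = 82^{2} = 6724$)
$T{\left(U \right)} = 105$ ($T{\left(U \right)} = 882 - 777 = 105$)
$\frac{T{\left(27 \right)} + 3850952}{g + 1182048} = \frac{105 + 3850952}{6724 + 1182048} = \frac{3851057}{1188772}$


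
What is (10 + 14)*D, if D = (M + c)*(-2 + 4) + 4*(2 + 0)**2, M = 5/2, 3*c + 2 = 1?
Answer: 488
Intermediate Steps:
c = -1/3 (c = -2/3 + (1/3)*1 = -2/3 + 1/3 = -1/3 ≈ -0.33333)
M = 5/2 (M = 5*(1/2) = 5/2 ≈ 2.5000)
D = 61/3 (D = (5/2 - 1/3)*(-2 + 4) + 4*(2 + 0)**2 = (13/6)*2 + 4*2**2 = 13/3 + 4*4 = 13/3 + 16 = 61/3 ≈ 20.333)
(10 + 14)*D = (10 + 14)*(61/3) = 24*(61/3) = 488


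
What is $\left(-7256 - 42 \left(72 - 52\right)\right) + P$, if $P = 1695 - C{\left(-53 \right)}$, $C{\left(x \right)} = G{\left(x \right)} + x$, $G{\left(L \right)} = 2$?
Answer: $-6350$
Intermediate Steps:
$C{\left(x \right)} = 2 + x$
$P = 1746$ ($P = 1695 - \left(2 - 53\right) = 1695 - -51 = 1695 + 51 = 1746$)
$\left(-7256 - 42 \left(72 - 52\right)\right) + P = \left(-7256 - 42 \left(72 - 52\right)\right) + 1746 = \left(-7256 - 840\right) + 1746 = -8096 + 1746 = -6350$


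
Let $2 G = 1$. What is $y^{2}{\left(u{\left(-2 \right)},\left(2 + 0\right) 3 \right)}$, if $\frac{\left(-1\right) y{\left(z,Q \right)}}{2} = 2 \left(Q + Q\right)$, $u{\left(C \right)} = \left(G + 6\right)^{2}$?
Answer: $2304$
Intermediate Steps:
$G = \frac{1}{2}$ ($G = \frac{1}{2} \cdot 1 = \frac{1}{2} \approx 0.5$)
$u{\left(C \right)} = \frac{169}{4}$ ($u{\left(C \right)} = \left(\frac{1}{2} + 6\right)^{2} = \left(\frac{13}{2}\right)^{2} = \frac{169}{4}$)
$y{\left(z,Q \right)} = - 8 Q$ ($y{\left(z,Q \right)} = - 2 \cdot 2 \left(Q + Q\right) = - 2 \cdot 2 \cdot 2 Q = - 2 \cdot 4 Q = - 8 Q$)
$y^{2}{\left(u{\left(-2 \right)},\left(2 + 0\right) 3 \right)} = \left(- 8 \left(2 + 0\right) 3\right)^{2} = \left(- 8 \cdot 2 \cdot 3\right)^{2} = \left(\left(-8\right) 6\right)^{2} = \left(-48\right)^{2} = 2304$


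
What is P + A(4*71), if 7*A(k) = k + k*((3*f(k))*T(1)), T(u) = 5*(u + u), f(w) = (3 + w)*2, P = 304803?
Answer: 7024385/7 ≈ 1.0035e+6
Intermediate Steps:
f(w) = 6 + 2*w
T(u) = 10*u (T(u) = 5*(2*u) = 10*u)
A(k) = k/7 + k*(180 + 60*k)/7 (A(k) = (k + k*((3*(6 + 2*k))*(10*1)))/7 = (k + k*((18 + 6*k)*10))/7 = (k + k*(180 + 60*k))/7 = k/7 + k*(180 + 60*k)/7)
P + A(4*71) = 304803 + (4*71)*(181 + 60*(4*71))/7 = 304803 + (1/7)*284*(181 + 60*284) = 304803 + (1/7)*284*(181 + 17040) = 304803 + (1/7)*284*17221 = 304803 + 4890764/7 = 7024385/7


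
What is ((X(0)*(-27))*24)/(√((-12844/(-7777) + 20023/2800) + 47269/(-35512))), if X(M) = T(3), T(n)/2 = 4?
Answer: -103680*√72688940796412699/14739037931 ≈ -1896.5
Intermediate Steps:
T(n) = 8 (T(n) = 2*4 = 8)
X(M) = 8
((X(0)*(-27))*24)/(√((-12844/(-7777) + 20023/2800) + 47269/(-35512))) = ((8*(-27))*24)/(√((-12844/(-7777) + 20023/2800) + 47269/(-35512))) = (-216*24)/(√((-12844*(-1/7777) + 20023*(1/2800)) + 47269*(-1/35512))) = -5184/√((12844/7777 + 20023/2800) - 47269/35512) = -5184/√(3911879/444400 - 47269/35512) = -5184*20*√72688940796412699/14739037931 = -103680*√72688940796412699/14739037931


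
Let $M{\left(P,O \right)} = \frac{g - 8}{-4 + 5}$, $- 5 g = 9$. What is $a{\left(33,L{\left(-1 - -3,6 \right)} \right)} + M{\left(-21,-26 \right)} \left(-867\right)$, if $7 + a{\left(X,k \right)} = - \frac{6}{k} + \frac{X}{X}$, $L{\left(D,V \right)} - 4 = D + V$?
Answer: $\frac{84901}{10} \approx 8490.1$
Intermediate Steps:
$g = - \frac{9}{5}$ ($g = \left(- \frac{1}{5}\right) 9 = - \frac{9}{5} \approx -1.8$)
$L{\left(D,V \right)} = 4 + D + V$ ($L{\left(D,V \right)} = 4 + \left(D + V\right) = 4 + D + V$)
$a{\left(X,k \right)} = -6 - \frac{6}{k}$ ($a{\left(X,k \right)} = -7 - \left(\frac{6}{k} - \frac{X}{X}\right) = -7 + \left(- \frac{6}{k} + 1\right) = -7 + \left(1 - \frac{6}{k}\right) = -6 - \frac{6}{k}$)
$M{\left(P,O \right)} = - \frac{49}{5}$ ($M{\left(P,O \right)} = \frac{- \frac{9}{5} - 8}{-4 + 5} = - \frac{49}{5 \cdot 1} = \left(- \frac{49}{5}\right) 1 = - \frac{49}{5}$)
$a{\left(33,L{\left(-1 - -3,6 \right)} \right)} + M{\left(-21,-26 \right)} \left(-867\right) = \left(-6 - \frac{6}{4 - -2 + 6}\right) - - \frac{42483}{5} = \left(-6 - \frac{6}{4 + \left(-1 + 3\right) + 6}\right) + \frac{42483}{5} = \left(-6 - \frac{6}{4 + 2 + 6}\right) + \frac{42483}{5} = \left(-6 - \frac{6}{12}\right) + \frac{42483}{5} = \left(-6 - \frac{1}{2}\right) + \frac{42483}{5} = - \frac{13}{2} + \frac{42483}{5} = \frac{84901}{10}$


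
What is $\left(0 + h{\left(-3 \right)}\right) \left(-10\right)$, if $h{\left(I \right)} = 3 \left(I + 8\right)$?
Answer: $-150$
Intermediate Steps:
$h{\left(I \right)} = 24 + 3 I$ ($h{\left(I \right)} = 3 \left(8 + I\right) = 24 + 3 I$)
$\left(0 + h{\left(-3 \right)}\right) \left(-10\right) = \left(0 + \left(24 + 3 \left(-3\right)\right)\right) \left(-10\right) = \left(0 + \left(24 - 9\right)\right) \left(-10\right) = \left(0 + 15\right) \left(-10\right) = 15 \left(-10\right) = -150$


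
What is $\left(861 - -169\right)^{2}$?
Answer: $1060900$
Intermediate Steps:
$\left(861 - -169\right)^{2} = \left(861 + \left(-361 + 530\right)\right)^{2} = \left(861 + 169\right)^{2} = 1030^{2} = 1060900$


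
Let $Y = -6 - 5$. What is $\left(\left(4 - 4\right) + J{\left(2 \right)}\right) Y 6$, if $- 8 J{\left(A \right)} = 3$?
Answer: $\frac{99}{4} \approx 24.75$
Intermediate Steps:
$J{\left(A \right)} = - \frac{3}{8}$ ($J{\left(A \right)} = \left(- \frac{1}{8}\right) 3 = - \frac{3}{8}$)
$Y = -11$ ($Y = -6 - 5 = -11$)
$\left(\left(4 - 4\right) + J{\left(2 \right)}\right) Y 6 = \left(\left(4 - 4\right) - \frac{3}{8}\right) \left(-11\right) 6 = \left(0 - \frac{3}{8}\right) \left(-11\right) 6 = \left(- \frac{3}{8}\right) \left(-11\right) 6 = \frac{33}{8} \cdot 6 = \frac{99}{4}$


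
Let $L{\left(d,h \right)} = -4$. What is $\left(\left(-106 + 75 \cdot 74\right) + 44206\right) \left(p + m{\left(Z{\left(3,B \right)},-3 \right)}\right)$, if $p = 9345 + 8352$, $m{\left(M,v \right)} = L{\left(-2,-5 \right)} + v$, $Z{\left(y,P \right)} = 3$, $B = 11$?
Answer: $878308500$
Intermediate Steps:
$m{\left(M,v \right)} = -4 + v$
$p = 17697$
$\left(\left(-106 + 75 \cdot 74\right) + 44206\right) \left(p + m{\left(Z{\left(3,B \right)},-3 \right)}\right) = \left(\left(-106 + 75 \cdot 74\right) + 44206\right) \left(17697 - 7\right) = \left(\left(-106 + 5550\right) + 44206\right) \left(17697 - 7\right) = \left(5444 + 44206\right) 17690 = 49650 \cdot 17690 = 878308500$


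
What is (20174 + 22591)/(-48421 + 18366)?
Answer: -8553/6011 ≈ -1.4229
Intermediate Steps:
(20174 + 22591)/(-48421 + 18366) = 42765/(-30055) = 42765*(-1/30055) = -8553/6011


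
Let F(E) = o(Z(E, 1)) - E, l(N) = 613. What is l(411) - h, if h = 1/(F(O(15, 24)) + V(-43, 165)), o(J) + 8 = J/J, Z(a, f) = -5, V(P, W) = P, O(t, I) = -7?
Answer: 26360/43 ≈ 613.02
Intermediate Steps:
o(J) = -7 (o(J) = -8 + J/J = -8 + 1 = -7)
F(E) = -7 - E
h = -1/43 (h = 1/((-7 - 1*(-7)) - 43) = 1/((-7 + 7) - 43) = 1/(0 - 43) = 1/(-43) = -1/43 ≈ -0.023256)
l(411) - h = 613 - 1*(-1/43) = 613 + 1/43 = 26360/43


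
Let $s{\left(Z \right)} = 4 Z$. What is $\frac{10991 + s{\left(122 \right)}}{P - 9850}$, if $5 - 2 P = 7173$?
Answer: $- \frac{11479}{13434} \approx -0.85447$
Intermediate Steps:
$P = -3584$ ($P = \frac{5}{2} - \frac{7173}{2} = -3584$)
$\frac{10991 + s{\left(122 \right)}}{P - 9850} = \frac{10991 + 4 \cdot 122}{-3584 - 9850} = \frac{10991 + 488}{-13434} = 11479 \left(- \frac{1}{13434}\right) = - \frac{11479}{13434}$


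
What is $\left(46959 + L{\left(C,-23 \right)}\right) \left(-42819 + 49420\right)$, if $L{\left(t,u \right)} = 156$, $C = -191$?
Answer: $311006115$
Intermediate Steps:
$\left(46959 + L{\left(C,-23 \right)}\right) \left(-42819 + 49420\right) = \left(46959 + 156\right) \left(-42819 + 49420\right) = 47115 \cdot 6601 = 311006115$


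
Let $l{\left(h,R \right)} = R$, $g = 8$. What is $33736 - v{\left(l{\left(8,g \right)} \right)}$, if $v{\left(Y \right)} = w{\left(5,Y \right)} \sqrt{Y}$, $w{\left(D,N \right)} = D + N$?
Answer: $33736 - 26 \sqrt{2} \approx 33699.0$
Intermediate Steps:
$v{\left(Y \right)} = \sqrt{Y} \left(5 + Y\right)$ ($v{\left(Y \right)} = \left(5 + Y\right) \sqrt{Y} = \sqrt{Y} \left(5 + Y\right)$)
$33736 - v{\left(l{\left(8,g \right)} \right)} = 33736 - \sqrt{8} \left(5 + 8\right) = 33736 - 2 \sqrt{2} \cdot 13 = 33736 - 26 \sqrt{2}$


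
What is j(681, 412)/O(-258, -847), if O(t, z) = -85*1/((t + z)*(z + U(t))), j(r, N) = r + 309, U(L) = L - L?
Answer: -10900890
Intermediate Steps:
U(L) = 0
j(r, N) = 309 + r
O(t, z) = -85/(z*(t + z)) (O(t, z) = -85*1/((t + z)*(z + 0)) = -85*1/(z*(t + z)) = -85/(z*(t + z)))
j(681, 412)/O(-258, -847) = (309 + 681)/((-85/(-847*(-258 - 847)))) = 990/((-85*(-1/847)/(-1105))) = 990/((-85*(-1/847)*(-1/1105))) = 990/(-1/11011) = 990*(-11011) = -10900890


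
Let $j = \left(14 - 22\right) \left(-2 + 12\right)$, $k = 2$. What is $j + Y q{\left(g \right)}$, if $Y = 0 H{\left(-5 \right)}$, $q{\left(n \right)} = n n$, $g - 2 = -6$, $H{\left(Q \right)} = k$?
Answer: $-80$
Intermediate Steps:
$H{\left(Q \right)} = 2$
$g = -4$ ($g = 2 - 6 = -4$)
$q{\left(n \right)} = n^{2}$
$Y = 0$ ($Y = 0 \cdot 2 = 0$)
$j = -80$ ($j = \left(-8\right) 10 = -80$)
$j + Y q{\left(g \right)} = -80 + 0 \left(-4\right)^{2} = -80 + 0 \cdot 16 = -80 + 0 = -80$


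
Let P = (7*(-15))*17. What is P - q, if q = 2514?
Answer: -4299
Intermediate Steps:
P = -1785 (P = -105*17 = -1785)
P - q = -1785 - 1*2514 = -1785 - 2514 = -4299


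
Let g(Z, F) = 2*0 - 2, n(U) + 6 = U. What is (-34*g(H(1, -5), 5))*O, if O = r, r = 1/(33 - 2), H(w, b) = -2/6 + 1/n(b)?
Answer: 68/31 ≈ 2.1936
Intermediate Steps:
n(U) = -6 + U
H(w, b) = -⅓ + 1/(-6 + b) (H(w, b) = -2/6 + 1/(-6 + b) = -2*⅙ + 1/(-6 + b) = -⅓ + 1/(-6 + b))
r = 1/31 ≈ 0.032258
g(Z, F) = -2 (g(Z, F) = 0 - 2 = -2)
O = 1/31 ≈ 0.032258
(-34*g(H(1, -5), 5))*O = -34*(-2)*(1/31) = 68*(1/31) = 68/31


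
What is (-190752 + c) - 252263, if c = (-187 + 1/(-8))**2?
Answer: -26111951/64 ≈ -4.0800e+5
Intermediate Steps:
c = 2241009/64 (c = (-187 - 1/8)**2 = (-1497/8)**2 = 2241009/64 ≈ 35016.)
(-190752 + c) - 252263 = (-190752 + 2241009/64) - 252263 = -9967119/64 - 252263 = -26111951/64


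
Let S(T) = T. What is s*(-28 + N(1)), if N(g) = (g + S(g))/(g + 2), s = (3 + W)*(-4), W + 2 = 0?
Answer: 328/3 ≈ 109.33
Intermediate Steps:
W = -2 (W = -2 + 0 = -2)
s = -4 (s = (3 - 2)*(-4) = 1*(-4) = -4)
N(g) = 2*g/(2 + g) (N(g) = (g + g)/(g + 2) = (2*g)/(2 + g) = 2*g/(2 + g))
s*(-28 + N(1)) = -4*(-28 + 2*1/(2 + 1)) = -4*(-28 + 2*1/3) = -4*(-28 + 2*1*(1/3)) = -4*(-28 + 2/3) = -4*(-82/3) = 328/3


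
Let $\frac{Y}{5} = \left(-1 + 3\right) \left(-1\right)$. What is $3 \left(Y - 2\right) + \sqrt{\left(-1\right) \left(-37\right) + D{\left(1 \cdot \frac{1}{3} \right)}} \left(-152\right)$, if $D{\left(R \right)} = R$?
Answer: $-36 - \frac{608 \sqrt{21}}{3} \approx -964.74$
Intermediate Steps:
$Y = -10$ ($Y = 5 \left(-1 + 3\right) \left(-1\right) = 5 \cdot 2 \left(-1\right) = 5 \left(-2\right) = -10$)
$3 \left(Y - 2\right) + \sqrt{\left(-1\right) \left(-37\right) + D{\left(1 \cdot \frac{1}{3} \right)}} \left(-152\right) = 3 \left(-10 - 2\right) + \sqrt{\left(-1\right) \left(-37\right) + 1 \cdot \frac{1}{3}} \left(-152\right) = 3 \left(-10 + \left(-3 + 1\right)\right) + \sqrt{37 + 1 \cdot \frac{1}{3}} \left(-152\right) = 3 \left(-10 - 2\right) + \sqrt{37 + \frac{1}{3}} \left(-152\right) = 3 \left(-12\right) + \sqrt{\frac{112}{3}} \left(-152\right) = -36 + \frac{4 \sqrt{21}}{3} \left(-152\right) = -36 - \frac{608 \sqrt{21}}{3}$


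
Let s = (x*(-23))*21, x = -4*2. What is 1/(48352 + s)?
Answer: 1/52216 ≈ 1.9151e-5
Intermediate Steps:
x = -8
s = 3864 (s = -8*(-23)*21 = 184*21 = 3864)
1/(48352 + s) = 1/(48352 + 3864) = 1/52216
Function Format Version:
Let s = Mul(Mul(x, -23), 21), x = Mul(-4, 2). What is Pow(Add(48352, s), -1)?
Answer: Rational(1, 52216) ≈ 1.9151e-5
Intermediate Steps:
x = -8
s = 3864 (s = Mul(Mul(-8, -23), 21) = Mul(184, 21) = 3864)
Pow(Add(48352, s), -1) = Pow(Add(48352, 3864), -1) = Pow(52216, -1) = Rational(1, 52216)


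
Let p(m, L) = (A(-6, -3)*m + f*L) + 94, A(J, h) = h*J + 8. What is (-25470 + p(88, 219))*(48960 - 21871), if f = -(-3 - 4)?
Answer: -583903395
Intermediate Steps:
A(J, h) = 8 + J*h (A(J, h) = J*h + 8 = 8 + J*h)
f = 7 (f = -1*(-7) = 7)
p(m, L) = 94 + 7*L + 26*m (p(m, L) = ((8 - 6*(-3))*m + 7*L) + 94 = ((8 + 18)*m + 7*L) + 94 = (26*m + 7*L) + 94 = (7*L + 26*m) + 94 = 94 + 7*L + 26*m)
(-25470 + p(88, 219))*(48960 - 21871) = (-25470 + (94 + 7*219 + 26*88))*(48960 - 21871) = (-25470 + (94 + 1533 + 2288))*27089 = (-25470 + 3915)*27089 = -21555*27089 = -583903395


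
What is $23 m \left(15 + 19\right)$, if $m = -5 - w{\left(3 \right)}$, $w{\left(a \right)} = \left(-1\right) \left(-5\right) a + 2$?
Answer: $-17204$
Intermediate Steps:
$w{\left(a \right)} = 2 + 5 a$ ($w{\left(a \right)} = 5 a + 2 = 2 + 5 a$)
$m = -22$ ($m = -5 - \left(2 + 5 \cdot 3\right) = -5 - \left(2 + 15\right) = -5 - 17 = -22$)
$23 m \left(15 + 19\right) = 23 \left(- 22 \left(15 + 19\right)\right) = 23 \left(\left(-22\right) 34\right) = 23 \left(-748\right) = -17204$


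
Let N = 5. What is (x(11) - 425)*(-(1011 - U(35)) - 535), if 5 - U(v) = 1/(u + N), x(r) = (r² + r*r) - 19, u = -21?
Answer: 2490155/8 ≈ 3.1127e+5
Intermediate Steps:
x(r) = -19 + 2*r² (x(r) = (r² + r²) - 19 = 2*r² - 19 = -19 + 2*r²)
U(v) = 81/16 (U(v) = 5 - 1/(-21 + 5) = 5 - 1/(-16) = 5 - 1*(-1/16) = 5 + 1/16 = 81/16)
(x(11) - 425)*(-(1011 - U(35)) - 535) = ((-19 + 2*11²) - 425)*(-(1011 - 1*81/16) - 535) = ((-19 + 2*121) - 425)*(-(1011 - 81/16) - 535) = ((-19 + 242) - 425)*(-1*16095/16 - 535) = (223 - 425)*(-16095/16 - 535) = -202*(-24655/16) = 2490155/8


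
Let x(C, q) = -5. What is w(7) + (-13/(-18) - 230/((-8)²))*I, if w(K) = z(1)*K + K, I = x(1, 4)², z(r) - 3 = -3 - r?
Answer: -20675/288 ≈ -71.788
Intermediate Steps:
z(r) = -r (z(r) = 3 + (-3 - r) = -r)
I = 25 (I = (-5)² = 25)
w(K) = 0 (w(K) = (-1*1)*K + K = -K + K = 0)
w(7) + (-13/(-18) - 230/((-8)²))*I = 0 + (-13/(-18) - 230/((-8)²))*25 = 0 + (-13*(-1/18) - 230/64)*25 = 0 + (13/18 - 230*1/64)*25 = 0 + (13/18 - 115/32)*25 = 0 - 827/288*25 = 0 - 20675/288 = -20675/288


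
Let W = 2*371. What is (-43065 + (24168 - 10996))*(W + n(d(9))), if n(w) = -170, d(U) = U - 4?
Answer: -17098796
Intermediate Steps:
d(U) = -4 + U
W = 742
(-43065 + (24168 - 10996))*(W + n(d(9))) = (-43065 + (24168 - 10996))*(742 - 170) = (-43065 + 13172)*572 = -29893*572 = -17098796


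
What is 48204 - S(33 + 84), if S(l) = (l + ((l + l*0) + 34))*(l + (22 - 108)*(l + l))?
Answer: 5410080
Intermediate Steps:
S(l) = -171*l*(34 + 2*l) (S(l) = (l + ((l + 0) + 34))*(l - 172*l) = (l + (l + 34))*(l - 172*l) = (l + (34 + l))*(-171*l) = (34 + 2*l)*(-171*l) = -171*l*(34 + 2*l))
48204 - S(33 + 84) = 48204 - (-342)*(33 + 84)*(17 + (33 + 84)) = 48204 - (-342)*117*(17 + 117) = 48204 - (-342)*117*134 = 48204 - 1*(-5361876) = 48204 + 5361876 = 5410080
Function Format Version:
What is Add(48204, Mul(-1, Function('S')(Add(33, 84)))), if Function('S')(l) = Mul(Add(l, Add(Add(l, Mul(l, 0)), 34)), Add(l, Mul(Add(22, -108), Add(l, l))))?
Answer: 5410080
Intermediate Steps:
Function('S')(l) = Mul(-171, l, Add(34, Mul(2, l))) (Function('S')(l) = Mul(Add(l, Add(Add(l, 0), 34)), Add(l, Mul(-86, Mul(2, l)))) = Mul(Add(l, Add(l, 34)), Add(l, Mul(-172, l))) = Mul(Add(l, Add(34, l)), Mul(-171, l)) = Mul(Add(34, Mul(2, l)), Mul(-171, l)) = Mul(-171, l, Add(34, Mul(2, l))))
Add(48204, Mul(-1, Function('S')(Add(33, 84)))) = Add(48204, Mul(-1, Mul(-342, Add(33, 84), Add(17, Add(33, 84))))) = Add(48204, Mul(-1, Mul(-342, 117, Add(17, 117)))) = Add(48204, Mul(-1, Mul(-342, 117, 134))) = Add(48204, Mul(-1, -5361876)) = Add(48204, 5361876) = 5410080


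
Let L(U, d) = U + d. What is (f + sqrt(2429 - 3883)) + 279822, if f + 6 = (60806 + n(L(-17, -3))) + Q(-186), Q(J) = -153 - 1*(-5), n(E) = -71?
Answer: 340403 + I*sqrt(1454) ≈ 3.404e+5 + 38.131*I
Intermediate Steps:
Q(J) = -148 (Q(J) = -153 + 5 = -148)
f = 60581 (f = -6 + ((60806 - 71) - 148) = -6 + (60735 - 148) = -6 + 60587 = 60581)
(f + sqrt(2429 - 3883)) + 279822 = (60581 + sqrt(2429 - 3883)) + 279822 = (60581 + sqrt(-1454)) + 279822 = (60581 + I*sqrt(1454)) + 279822 = 340403 + I*sqrt(1454)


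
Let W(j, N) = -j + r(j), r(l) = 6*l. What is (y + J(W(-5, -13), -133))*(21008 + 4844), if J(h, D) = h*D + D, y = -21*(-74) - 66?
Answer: 120987360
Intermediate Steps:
y = 1488 (y = 1554 - 66 = 1488)
W(j, N) = 5*j (W(j, N) = -j + 6*j = 5*j)
J(h, D) = D + D*h (J(h, D) = D*h + D = D + D*h)
(y + J(W(-5, -13), -133))*(21008 + 4844) = (1488 - 133*(1 + 5*(-5)))*(21008 + 4844) = (1488 - 133*(1 - 25))*25852 = (1488 - 133*(-24))*25852 = (1488 + 3192)*25852 = 4680*25852 = 120987360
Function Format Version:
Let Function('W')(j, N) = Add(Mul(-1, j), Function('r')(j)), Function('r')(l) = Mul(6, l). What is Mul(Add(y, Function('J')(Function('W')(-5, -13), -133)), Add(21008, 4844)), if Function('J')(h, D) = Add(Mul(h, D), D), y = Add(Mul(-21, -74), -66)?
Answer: 120987360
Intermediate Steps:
y = 1488 (y = Add(1554, -66) = 1488)
Function('W')(j, N) = Mul(5, j) (Function('W')(j, N) = Add(Mul(-1, j), Mul(6, j)) = Mul(5, j))
Function('J')(h, D) = Add(D, Mul(D, h)) (Function('J')(h, D) = Add(Mul(D, h), D) = Add(D, Mul(D, h)))
Mul(Add(y, Function('J')(Function('W')(-5, -13), -133)), Add(21008, 4844)) = Mul(Add(1488, Mul(-133, Add(1, Mul(5, -5)))), Add(21008, 4844)) = Mul(Add(1488, Mul(-133, Add(1, -25))), 25852) = Mul(Add(1488, Mul(-133, -24)), 25852) = Mul(Add(1488, 3192), 25852) = Mul(4680, 25852) = 120987360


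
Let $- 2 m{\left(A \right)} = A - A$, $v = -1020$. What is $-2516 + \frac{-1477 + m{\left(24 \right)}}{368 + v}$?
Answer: $- \frac{1638955}{652} \approx -2513.7$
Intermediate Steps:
$m{\left(A \right)} = 0$ ($m{\left(A \right)} = - \frac{A - A}{2} = \left(- \frac{1}{2}\right) 0 = 0$)
$-2516 + \frac{-1477 + m{\left(24 \right)}}{368 + v} = -2516 + \frac{-1477 + 0}{368 - 1020} = -2516 - \frac{1477}{-652} = -2516 - - \frac{1477}{652} = -2516 + \frac{1477}{652} = - \frac{1638955}{652}$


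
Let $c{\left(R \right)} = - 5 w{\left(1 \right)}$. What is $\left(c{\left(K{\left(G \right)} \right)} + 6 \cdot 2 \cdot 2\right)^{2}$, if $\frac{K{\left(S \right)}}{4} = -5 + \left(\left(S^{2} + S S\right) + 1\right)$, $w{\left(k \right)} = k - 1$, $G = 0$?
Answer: $576$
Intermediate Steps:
$w{\left(k \right)} = -1 + k$
$K{\left(S \right)} = -16 + 8 S^{2}$ ($K{\left(S \right)} = 4 \left(-5 + \left(\left(S^{2} + S S\right) + 1\right)\right) = 4 \left(-5 + \left(\left(S^{2} + S^{2}\right) + 1\right)\right) = 4 \left(-5 + \left(2 S^{2} + 1\right)\right) = 4 \left(-5 + \left(1 + 2 S^{2}\right)\right) = 4 \left(-4 + 2 S^{2}\right) = -16 + 8 S^{2}$)
$c{\left(R \right)} = 0$ ($c{\left(R \right)} = - 5 \left(-1 + 1\right) = \left(-5\right) 0 = 0$)
$\left(c{\left(K{\left(G \right)} \right)} + 6 \cdot 2 \cdot 2\right)^{2} = \left(0 + 6 \cdot 2 \cdot 2\right)^{2} = \left(0 + 12 \cdot 2\right)^{2} = \left(0 + 24\right)^{2} = 24^{2} = 576$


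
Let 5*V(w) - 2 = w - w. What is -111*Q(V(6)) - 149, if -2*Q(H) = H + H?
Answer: -523/5 ≈ -104.60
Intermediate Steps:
V(w) = ⅖ (V(w) = ⅖ + (w - w)/5 = ⅖ + (⅕)*0 = ⅖ + 0 = ⅖)
Q(H) = -H (Q(H) = -(H + H)/2 = -H)
-111*Q(V(6)) - 149 = -(-111)*2/5 - 149 = -111*(-⅖) - 149 = 222/5 - 149 = -523/5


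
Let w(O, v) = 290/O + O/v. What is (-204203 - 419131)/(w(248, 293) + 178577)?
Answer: -22646970888/6488132801 ≈ -3.4905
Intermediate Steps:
(-204203 - 419131)/(w(248, 293) + 178577) = (-204203 - 419131)/((290/248 + 248/293) + 178577) = -623334/((290*(1/248) + 248*(1/293)) + 178577) = -623334/((145/124 + 248/293) + 178577) = -623334/(73237/36332 + 178577) = -623334/6488132801/36332 = -623334*36332/6488132801 = -22646970888/6488132801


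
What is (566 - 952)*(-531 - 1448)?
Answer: 763894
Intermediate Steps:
(566 - 952)*(-531 - 1448) = -386*(-1979) = 763894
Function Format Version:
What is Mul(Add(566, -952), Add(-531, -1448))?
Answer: 763894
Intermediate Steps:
Mul(Add(566, -952), Add(-531, -1448)) = Mul(-386, -1979) = 763894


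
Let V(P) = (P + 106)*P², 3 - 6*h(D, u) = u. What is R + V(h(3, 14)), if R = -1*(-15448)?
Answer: 3412393/216 ≈ 15798.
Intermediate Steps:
h(D, u) = ½ - u/6
R = 15448
V(P) = P²*(106 + P) (V(P) = (106 + P)*P² = P²*(106 + P))
R + V(h(3, 14)) = 15448 + (½ - ⅙*14)²*(106 + (½ - ⅙*14)) = 15448 + (½ - 7/3)²*(106 + (½ - 7/3)) = 15448 + (-11/6)²*(106 - 11/6) = 15448 + (121/36)*(625/6) = 15448 + 75625/216 = 3412393/216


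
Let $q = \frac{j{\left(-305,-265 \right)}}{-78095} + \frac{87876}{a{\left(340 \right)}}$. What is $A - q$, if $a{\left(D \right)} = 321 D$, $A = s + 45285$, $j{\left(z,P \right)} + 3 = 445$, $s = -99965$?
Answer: $- \frac{7767670311339}{142054805} \approx -54681.0$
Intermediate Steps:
$j{\left(z,P \right)} = 442$ ($j{\left(z,P \right)} = -3 + 445 = 442$)
$A = -54680$ ($A = -99965 + 45285 = -54680$)
$q = \frac{113573939}{142054805}$ ($q = \frac{442}{-78095} + \frac{87876}{321 \cdot 340} = 442 \left(- \frac{1}{78095}\right) + \frac{87876}{109140} = - \frac{442}{78095} + 87876 \cdot \frac{1}{109140} = - \frac{442}{78095} + \frac{7323}{9095} = \frac{113573939}{142054805} \approx 0.79951$)
$A - q = -54680 - \frac{113573939}{142054805} = - \frac{7767670311339}{142054805}$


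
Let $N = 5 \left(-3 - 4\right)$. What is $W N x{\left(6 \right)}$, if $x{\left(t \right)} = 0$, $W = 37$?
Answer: $0$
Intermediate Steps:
$N = -35$ ($N = 5 \left(-7\right) = -35$)
$W N x{\left(6 \right)} = 37 \left(-35\right) 0 = \left(-1295\right) 0 = 0$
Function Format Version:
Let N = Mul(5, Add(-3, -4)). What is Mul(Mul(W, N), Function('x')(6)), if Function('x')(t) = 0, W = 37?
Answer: 0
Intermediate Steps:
N = -35 (N = Mul(5, -7) = -35)
Mul(Mul(W, N), Function('x')(6)) = Mul(Mul(37, -35), 0) = Mul(-1295, 0) = 0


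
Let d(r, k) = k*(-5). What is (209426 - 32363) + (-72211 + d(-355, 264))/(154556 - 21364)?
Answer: 23583301565/133192 ≈ 1.7706e+5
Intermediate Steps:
d(r, k) = -5*k
(209426 - 32363) + (-72211 + d(-355, 264))/(154556 - 21364) = (209426 - 32363) + (-72211 - 5*264)/(154556 - 21364) = 177063 + (-72211 - 1320)/133192 = 177063 - 73531*1/133192 = 177063 - 73531/133192 = 23583301565/133192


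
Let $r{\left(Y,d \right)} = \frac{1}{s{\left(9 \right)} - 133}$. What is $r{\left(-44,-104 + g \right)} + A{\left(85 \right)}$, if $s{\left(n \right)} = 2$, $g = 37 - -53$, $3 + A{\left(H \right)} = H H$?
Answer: $\frac{946081}{131} \approx 7222.0$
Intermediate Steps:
$A{\left(H \right)} = -3 + H^{2}$ ($A{\left(H \right)} = -3 + H H = -3 + H^{2}$)
$g = 90$ ($g = 37 + 53 = 90$)
$r{\left(Y,d \right)} = - \frac{1}{131}$ ($r{\left(Y,d \right)} = \frac{1}{2 - 133} = \frac{1}{-131} = - \frac{1}{131}$)
$r{\left(-44,-104 + g \right)} + A{\left(85 \right)} = - \frac{1}{131} - \left(3 - 85^{2}\right) = - \frac{1}{131} + \left(-3 + 7225\right) = - \frac{1}{131} + 7222 = \frac{946081}{131}$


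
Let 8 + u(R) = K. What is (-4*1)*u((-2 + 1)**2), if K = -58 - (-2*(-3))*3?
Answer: 336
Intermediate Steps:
K = -76 (K = -58 - 6*3 = -58 - 1*18 = -58 - 18 = -76)
u(R) = -84 (u(R) = -8 - 76 = -84)
(-4*1)*u((-2 + 1)**2) = -4*1*(-84) = -4*(-84) = 336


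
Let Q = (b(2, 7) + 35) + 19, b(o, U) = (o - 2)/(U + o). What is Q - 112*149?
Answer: -16634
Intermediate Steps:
b(o, U) = (-2 + o)/(U + o)
Q = 54 (Q = ((-2 + 2)/(7 + 2) + 35) + 19 = (0/9 + 35) + 19 = ((⅑)*0 + 35) + 19 = (0 + 35) + 19 = 35 + 19 = 54)
Q - 112*149 = 54 - 112*149 = 54 - 16688 = -16634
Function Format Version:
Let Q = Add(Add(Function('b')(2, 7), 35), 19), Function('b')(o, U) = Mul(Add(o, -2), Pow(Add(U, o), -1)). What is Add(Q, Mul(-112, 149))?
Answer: -16634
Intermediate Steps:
Function('b')(o, U) = Mul(Pow(Add(U, o), -1), Add(-2, o)) (Function('b')(o, U) = Mul(Add(-2, o), Pow(Add(U, o), -1)) = Mul(Pow(Add(U, o), -1), Add(-2, o)))
Q = 54 (Q = Add(Add(Mul(Pow(Add(7, 2), -1), Add(-2, 2)), 35), 19) = Add(Add(Mul(Pow(9, -1), 0), 35), 19) = Add(Add(Mul(Rational(1, 9), 0), 35), 19) = Add(Add(0, 35), 19) = Add(35, 19) = 54)
Add(Q, Mul(-112, 149)) = Add(54, Mul(-112, 149)) = Add(54, -16688) = -16634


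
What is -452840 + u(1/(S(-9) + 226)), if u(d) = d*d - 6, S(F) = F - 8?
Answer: -19780766125/43681 ≈ -4.5285e+5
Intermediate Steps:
S(F) = -8 + F
u(d) = -6 + d**2 (u(d) = d**2 - 6 = -6 + d**2)
-452840 + u(1/(S(-9) + 226)) = -452840 + (-6 + (1/((-8 - 9) + 226))**2) = -452840 + (-6 + (1/(-17 + 226))**2) = -452840 + (-6 + (1/209)**2) = -452840 + (-6 + 1/43681) = -452840 - 262085/43681 = -19780766125/43681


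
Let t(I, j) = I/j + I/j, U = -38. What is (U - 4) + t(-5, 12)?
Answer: -257/6 ≈ -42.833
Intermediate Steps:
t(I, j) = 2*I/j
(U - 4) + t(-5, 12) = (-38 - 4) + 2*(-5)/12 = -42 + 2*(-5)*(1/12) = -42 - ⅚ = -257/6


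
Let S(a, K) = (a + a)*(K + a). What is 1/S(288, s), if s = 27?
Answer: 1/181440 ≈ 5.5115e-6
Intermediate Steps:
S(a, K) = 2*a*(K + a) (S(a, K) = (2*a)*(K + a) = 2*a*(K + a))
1/S(288, s) = 1/(2*288*(27 + 288)) = 1/(2*288*315) = 1/181440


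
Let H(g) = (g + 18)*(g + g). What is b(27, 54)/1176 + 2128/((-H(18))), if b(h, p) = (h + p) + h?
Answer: -12305/7938 ≈ -1.5501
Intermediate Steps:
b(h, p) = p + 2*h
H(g) = 2*g*(18 + g) (H(g) = (18 + g)*(2*g) = 2*g*(18 + g))
b(27, 54)/1176 + 2128/((-H(18))) = (54 + 2*27)/1176 + 2128/((-2*18*(18 + 18))) = (54 + 54)*(1/1176) + 2128/((-2*18*36)) = 108*(1/1176) + 2128/((-1*1296)) = 9/98 + 2128/(-1296) = 9/98 + 2128*(-1/1296) = 9/98 - 133/81 = -12305/7938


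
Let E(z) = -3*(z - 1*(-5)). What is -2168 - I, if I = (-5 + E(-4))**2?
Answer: -2232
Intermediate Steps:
E(z) = -15 - 3*z (E(z) = -3*(z + 5) = -3*(5 + z) = -15 - 3*z)
I = 64 (I = (-5 + (-15 - 3*(-4)))**2 = (-5 + (-15 + 12))**2 = (-5 - 3)**2 = (-8)**2 = 64)
-2168 - I = -2168 - 1*64 = -2168 - 64 = -2232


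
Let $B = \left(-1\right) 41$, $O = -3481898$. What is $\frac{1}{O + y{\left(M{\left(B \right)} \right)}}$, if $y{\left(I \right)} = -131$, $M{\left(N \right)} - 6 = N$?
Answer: $- \frac{1}{3482029} \approx -2.8719 \cdot 10^{-7}$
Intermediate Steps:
$B = -41$
$M{\left(N \right)} = 6 + N$
$\frac{1}{O + y{\left(M{\left(B \right)} \right)}} = \frac{1}{-3481898 - 131} = \frac{1}{-3482029} = - \frac{1}{3482029}$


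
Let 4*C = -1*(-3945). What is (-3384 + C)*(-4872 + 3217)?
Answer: 15873105/4 ≈ 3.9683e+6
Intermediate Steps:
C = 3945/4 (C = (-1*(-3945))/4 = (¼)*3945 = 3945/4 ≈ 986.25)
(-3384 + C)*(-4872 + 3217) = (-3384 + 3945/4)*(-4872 + 3217) = -9591/4*(-1655) = 15873105/4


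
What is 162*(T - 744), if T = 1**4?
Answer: -120366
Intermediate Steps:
T = 1
162*(T - 744) = 162*(1 - 744) = 162*(-743) = -120366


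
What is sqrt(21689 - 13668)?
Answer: sqrt(8021) ≈ 89.560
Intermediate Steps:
sqrt(21689 - 13668) = sqrt(8021)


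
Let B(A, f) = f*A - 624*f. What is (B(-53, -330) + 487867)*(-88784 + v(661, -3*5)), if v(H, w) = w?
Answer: -63160686323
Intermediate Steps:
B(A, f) = -624*f + A*f (B(A, f) = A*f - 624*f = -624*f + A*f)
(B(-53, -330) + 487867)*(-88784 + v(661, -3*5)) = (-330*(-624 - 53) + 487867)*(-88784 - 3*5) = (-330*(-677) + 487867)*(-88784 - 15) = (223410 + 487867)*(-88799) = 711277*(-88799) = -63160686323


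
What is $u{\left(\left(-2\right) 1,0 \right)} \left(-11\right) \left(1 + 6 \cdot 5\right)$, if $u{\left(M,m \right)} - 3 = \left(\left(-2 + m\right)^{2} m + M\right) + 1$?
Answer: $-682$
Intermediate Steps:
$u{\left(M,m \right)} = 4 + M + m \left(-2 + m\right)^{2}$ ($u{\left(M,m \right)} = 3 + \left(\left(\left(-2 + m\right)^{2} m + M\right) + 1\right) = 3 + \left(\left(m \left(-2 + m\right)^{2} + M\right) + 1\right) = 3 + \left(\left(M + m \left(-2 + m\right)^{2}\right) + 1\right) = 3 + \left(1 + M + m \left(-2 + m\right)^{2}\right) = 4 + M + m \left(-2 + m\right)^{2}$)
$u{\left(\left(-2\right) 1,0 \right)} \left(-11\right) \left(1 + 6 \cdot 5\right) = \left(4 - 2 + 0 \left(-2 + 0\right)^{2}\right) \left(-11\right) \left(1 + 6 \cdot 5\right) = \left(4 - 2 + 0 \left(-2\right)^{2}\right) \left(-11\right) \left(1 + 30\right) = \left(4 - 2 + 0 \cdot 4\right) \left(-11\right) 31 = \left(4 - 2 + 0\right) \left(-11\right) 31 = 2 \left(-11\right) 31 = \left(-22\right) 31 = -682$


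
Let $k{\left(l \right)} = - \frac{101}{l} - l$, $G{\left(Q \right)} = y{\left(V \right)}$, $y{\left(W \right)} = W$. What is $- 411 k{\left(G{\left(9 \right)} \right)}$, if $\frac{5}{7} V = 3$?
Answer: $\frac{406342}{35} \approx 11610.0$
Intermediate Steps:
$V = \frac{21}{5}$ ($V = \frac{7}{5} \cdot 3 = \frac{21}{5} \approx 4.2$)
$G{\left(Q \right)} = \frac{21}{5}$
$k{\left(l \right)} = - l - \frac{101}{l}$
$- 411 k{\left(G{\left(9 \right)} \right)} = - 411 \left(\left(-1\right) \frac{21}{5} - \frac{101}{\frac{21}{5}}\right) = - 411 \left(- \frac{21}{5} - \frac{505}{21}\right) = \left(-411\right) \left(- \frac{2966}{105}\right) = \frac{406342}{35}$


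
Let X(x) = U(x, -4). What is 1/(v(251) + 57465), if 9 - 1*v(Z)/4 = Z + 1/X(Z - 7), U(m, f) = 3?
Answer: 3/169487 ≈ 1.7700e-5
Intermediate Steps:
X(x) = 3
v(Z) = 104/3 - 4*Z (v(Z) = 36 - 4*(Z + 1/3) = 36 - 4*(1/3 + Z) = 36 + (-4/3 - 4*Z) = 104/3 - 4*Z)
1/(v(251) + 57465) = 1/((104/3 - 4*251) + 57465) = 1/((104/3 - 1004) + 57465) = 1/(-2908/3 + 57465) = 1/(169487/3) = 3/169487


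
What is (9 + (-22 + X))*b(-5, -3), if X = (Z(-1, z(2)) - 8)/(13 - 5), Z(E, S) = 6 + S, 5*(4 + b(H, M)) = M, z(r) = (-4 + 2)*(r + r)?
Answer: 1311/20 ≈ 65.550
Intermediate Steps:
z(r) = -4*r
b(H, M) = -4 + M/5
X = -5/4 (X = ((6 - 4*2) - 8)/(13 - 5) = ((6 - 8) - 8)/8 = (-2 - 8)*(1/8) = -10*1/8 = -5/4 ≈ -1.2500)
(9 + (-22 + X))*b(-5, -3) = (9 + (-22 - 5/4))*(-4 + (1/5)*(-3)) = (9 - 93/4)*(-4 - 3/5) = -57/4*(-23/5) = 1311/20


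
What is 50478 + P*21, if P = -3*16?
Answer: 49470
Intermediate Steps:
P = -48
50478 + P*21 = 50478 - 48*21 = 50478 - 1008 = 49470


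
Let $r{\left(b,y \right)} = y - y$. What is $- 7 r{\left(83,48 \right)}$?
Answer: $0$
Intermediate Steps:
$r{\left(b,y \right)} = 0$
$- 7 r{\left(83,48 \right)} = \left(-7\right) 0 = 0$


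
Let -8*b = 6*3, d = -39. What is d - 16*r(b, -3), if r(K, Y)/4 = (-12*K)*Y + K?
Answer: 5289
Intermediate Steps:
b = -9/4 (b = -3*3/4 = -⅛*18 = -9/4 ≈ -2.2500)
r(K, Y) = 4*K - 48*K*Y (r(K, Y) = 4*((-12*K)*Y + K) = 4*(-12*K*Y + K) = 4*(K - 12*K*Y) = 4*K - 48*K*Y)
d - 16*r(b, -3) = -39 - 64*(-9)*(1 - 12*(-3))/4 = -39 - 64*(-9)*(1 + 36)/4 = -39 - 64*(-9)*37/4 = -39 - 16*(-333) = -39 + 5328 = 5289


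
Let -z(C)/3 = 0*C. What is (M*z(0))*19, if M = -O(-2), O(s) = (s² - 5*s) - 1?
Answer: 0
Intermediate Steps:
O(s) = -1 + s² - 5*s
z(C) = 0 (z(C) = -0*C = -3*0 = 0)
M = -13 (M = -(-1 + (-2)² - 5*(-2)) = -(-1 + 4 + 10) = -1*13 = -13)
(M*z(0))*19 = -13*0*19 = 0*19 = 0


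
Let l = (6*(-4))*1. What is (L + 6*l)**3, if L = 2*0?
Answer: -2985984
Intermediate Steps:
l = -24 (l = -24*1 = -24)
L = 0
(L + 6*l)**3 = (0 + 6*(-24))**3 = (0 - 144)**3 = (-144)**3 = -2985984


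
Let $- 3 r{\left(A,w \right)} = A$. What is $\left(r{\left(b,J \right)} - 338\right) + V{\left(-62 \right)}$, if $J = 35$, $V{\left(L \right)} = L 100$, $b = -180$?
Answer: $-6478$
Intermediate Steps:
$V{\left(L \right)} = 100 L$
$r{\left(A,w \right)} = - \frac{A}{3}$
$\left(r{\left(b,J \right)} - 338\right) + V{\left(-62 \right)} = \left(\left(- \frac{1}{3}\right) \left(-180\right) - 338\right) + 100 \left(-62\right) = \left(60 - 338\right) - 6200 = -278 - 6200 = -6478$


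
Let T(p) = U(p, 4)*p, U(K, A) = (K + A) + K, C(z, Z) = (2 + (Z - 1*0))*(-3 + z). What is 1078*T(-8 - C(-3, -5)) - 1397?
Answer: 1343947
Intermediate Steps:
C(z, Z) = (-3 + z)*(2 + Z) (C(z, Z) = (2 + (Z + 0))*(-3 + z) = (2 + Z)*(-3 + z) = (-3 + z)*(2 + Z))
U(K, A) = A + 2*K (U(K, A) = (A + K) + K = A + 2*K)
T(p) = p*(4 + 2*p) (T(p) = (4 + 2*p)*p = p*(4 + 2*p))
1078*T(-8 - C(-3, -5)) - 1397 = 1078*(2*(-8 - (-6 - 3*(-5) + 2*(-3) - 5*(-3)))*(2 + (-8 - (-6 - 3*(-5) + 2*(-3) - 5*(-3))))) - 1397 = 1078*(2*(-8 - (-6 + 15 - 6 + 15))*(2 + (-8 - (-6 + 15 - 6 + 15)))) - 1397 = 1078*(2*(-8 - 1*18)*(2 + (-8 - 1*18))) - 1397 = 1078*(2*(-8 - 18)*(2 + (-8 - 18))) - 1397 = 1078*(2*(-26)*(2 - 26)) - 1397 = 1078*(2*(-26)*(-24)) - 1397 = 1078*1248 - 1397 = 1345344 - 1397 = 1343947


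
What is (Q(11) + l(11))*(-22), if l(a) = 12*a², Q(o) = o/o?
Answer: -31966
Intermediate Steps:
Q(o) = 1
(Q(11) + l(11))*(-22) = (1 + 12*11²)*(-22) = (1 + 12*121)*(-22) = (1 + 1452)*(-22) = 1453*(-22) = -31966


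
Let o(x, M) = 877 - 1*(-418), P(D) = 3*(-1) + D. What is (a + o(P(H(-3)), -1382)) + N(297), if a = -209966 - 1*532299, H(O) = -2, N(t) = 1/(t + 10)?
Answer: -227477789/307 ≈ -7.4097e+5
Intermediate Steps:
N(t) = 1/(10 + t)
a = -742265 (a = -209966 - 532299 = -742265)
P(D) = -3 + D
o(x, M) = 1295 (o(x, M) = 877 + 418 = 1295)
(a + o(P(H(-3)), -1382)) + N(297) = (-742265 + 1295) + 1/(10 + 297) = -740970 + 1/307 = -227477789/307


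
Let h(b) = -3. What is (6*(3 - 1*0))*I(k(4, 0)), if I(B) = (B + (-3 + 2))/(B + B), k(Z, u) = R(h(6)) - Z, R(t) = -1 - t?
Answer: 27/2 ≈ 13.500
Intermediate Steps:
k(Z, u) = 2 - Z (k(Z, u) = (-1 - 1*(-3)) - Z = (-1 + 3) - Z = 2 - Z)
I(B) = (-1 + B)/(2*B) (I(B) = (B - 1)/((2*B)) = (-1 + B)*(1/(2*B)) = (-1 + B)/(2*B))
(6*(3 - 1*0))*I(k(4, 0)) = (6*(3 - 1*0))*((-1 + (2 - 1*4))/(2*(2 - 1*4))) = (6*(3 + 0))*((-1 + (2 - 4))/(2*(2 - 4))) = (6*3)*((1/2)*(-1 - 2)/(-2)) = 18*((1/2)*(-1/2)*(-3)) = 18*(3/4) = 27/2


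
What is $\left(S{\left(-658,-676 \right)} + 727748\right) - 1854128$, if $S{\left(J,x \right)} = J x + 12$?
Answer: $-681560$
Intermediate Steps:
$S{\left(J,x \right)} = 12 + J x$
$\left(S{\left(-658,-676 \right)} + 727748\right) - 1854128 = \left(\left(12 - -444808\right) + 727748\right) - 1854128 = \left(\left(12 + 444808\right) + 727748\right) - 1854128 = \left(444820 + 727748\right) - 1854128 = 1172568 - 1854128 = -681560$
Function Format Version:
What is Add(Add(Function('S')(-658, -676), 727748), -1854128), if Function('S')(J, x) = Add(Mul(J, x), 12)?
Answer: -681560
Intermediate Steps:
Function('S')(J, x) = Add(12, Mul(J, x))
Add(Add(Function('S')(-658, -676), 727748), -1854128) = Add(Add(Add(12, Mul(-658, -676)), 727748), -1854128) = Add(Add(Add(12, 444808), 727748), -1854128) = Add(Add(444820, 727748), -1854128) = Add(1172568, -1854128) = -681560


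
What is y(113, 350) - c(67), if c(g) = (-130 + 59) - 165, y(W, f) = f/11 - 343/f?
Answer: 146761/550 ≈ 266.84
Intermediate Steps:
y(W, f) = -343/f + f/11 (y(W, f) = f*(1/11) - 343/f = f/11 - 343/f = -343/f + f/11)
c(g) = -236 (c(g) = -71 - 165 = -236)
y(113, 350) - c(67) = (-343/350 + (1/11)*350) - 1*(-236) = (-343*1/350 + 350/11) + 236 = (-49/50 + 350/11) + 236 = 16961/550 + 236 = 146761/550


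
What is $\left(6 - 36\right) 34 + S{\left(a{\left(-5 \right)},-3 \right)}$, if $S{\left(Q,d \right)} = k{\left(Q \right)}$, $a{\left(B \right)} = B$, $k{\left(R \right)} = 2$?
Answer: $-1018$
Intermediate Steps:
$S{\left(Q,d \right)} = 2$
$\left(6 - 36\right) 34 + S{\left(a{\left(-5 \right)},-3 \right)} = \left(6 - 36\right) 34 + 2 = \left(-30\right) 34 + 2 = -1020 + 2 = -1018$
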